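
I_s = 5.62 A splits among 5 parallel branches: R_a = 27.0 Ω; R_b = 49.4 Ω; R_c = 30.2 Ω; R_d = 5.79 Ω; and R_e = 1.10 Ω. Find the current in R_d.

ΣG = 1/27.0 + 1/49.4 + 1/30.2 + 1/5.79 + 1/1.10 = 1.172.
By the current-divider rule, I = I_s · G_k/ΣG = 5.62 × 0.1473 = 0.8281 A.

I ≈ 0.828 A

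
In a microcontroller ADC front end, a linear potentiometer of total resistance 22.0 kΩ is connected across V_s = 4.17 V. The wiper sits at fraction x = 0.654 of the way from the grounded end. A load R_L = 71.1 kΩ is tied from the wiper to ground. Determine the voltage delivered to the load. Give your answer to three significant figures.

Lower segment x·R_p = 14.39 kΩ; upper segment (1−x)·R_p = 7.612 kΩ.
Lower segment in parallel with the load: 14.39 ‖ 71.1 = 11.97 kΩ.
Then V_out = V_s · 11.97/(7.612 + 11.97) = 2.549 V.

V_out ≈ 2.55 V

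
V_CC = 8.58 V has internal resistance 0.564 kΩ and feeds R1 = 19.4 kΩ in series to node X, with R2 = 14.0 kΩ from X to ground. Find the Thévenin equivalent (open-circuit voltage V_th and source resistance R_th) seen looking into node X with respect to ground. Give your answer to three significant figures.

R1' = 0.564 + 19.4 = 19.96 kΩ (source resistance + R1).
Open-circuit (no load on X): V_th = V_CC · R2/(R1' + R2) = 8.58 × 14.0/(19.96 + 14.0) = 3.537 V.
Looking into X with the source shorted: R_th = R1'·R2/(R1'+R2) = 19.96 × 14.0/33.96 = 8.229 kΩ.

V_th ≈ 3.54 V, R_th ≈ 8.23 kΩ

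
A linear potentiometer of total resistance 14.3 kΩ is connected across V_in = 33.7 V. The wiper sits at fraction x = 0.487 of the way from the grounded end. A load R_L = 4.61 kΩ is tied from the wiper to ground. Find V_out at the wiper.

V_out ≈ 9.25 V

The pot divides into 7.336 kΩ above the wiper and 6.964 kΩ below.
Lower segment in parallel with the load: 6.964 ‖ 4.61 = 2.774 kΩ.
Loaded-divider output: V_out = 33.7 × 0.2744 = 9.246 V.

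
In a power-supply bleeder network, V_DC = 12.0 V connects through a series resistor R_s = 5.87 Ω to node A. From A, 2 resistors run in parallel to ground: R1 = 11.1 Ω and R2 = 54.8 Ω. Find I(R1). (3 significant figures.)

I ≈ 0.661 A

Parallel bank: R_p = 1/(1/11.1 + 1/54.8) = 9.230 Ω.
V_A = 12.0 × 9.230/15.10 = 7.335 V.
I(R1) = V_A / R1 = 7.335/11.1 = 0.6608 A.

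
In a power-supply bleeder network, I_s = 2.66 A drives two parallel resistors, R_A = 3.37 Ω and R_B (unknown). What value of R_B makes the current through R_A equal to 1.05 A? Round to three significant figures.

R_B ≈ 2.20 Ω

Two-branch current divider: I_A = I_s · R_B/(R_A + R_B).
1.05/2.66 = R_B/(R_A + R_B) → R_B = R_A · (0.3947)/(1 − 0.3947) = 3.37 × 0.6522 = 2.198 Ω.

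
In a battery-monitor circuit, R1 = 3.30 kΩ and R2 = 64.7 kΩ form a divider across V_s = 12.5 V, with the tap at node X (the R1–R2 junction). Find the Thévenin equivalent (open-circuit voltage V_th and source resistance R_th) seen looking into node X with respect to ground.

V_th ≈ 11.9 V, R_th ≈ 3.14 kΩ

Open-circuit (no load on X): V_th = V_s · R2/(R1 + R2) = 12.5 × 64.7/(3.300 + 64.7) = 11.89 V.
With V_s suppressed (replaced by a short), R_th = R1 ‖ R2 = (3.300 × 64.7)/(3.300 + 64.7) = 3.140 kΩ.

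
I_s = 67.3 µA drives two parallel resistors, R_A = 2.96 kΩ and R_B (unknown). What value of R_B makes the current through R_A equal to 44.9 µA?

In a two-way split, I_A/I_s = R_B/(R_A + R_B).
44.9/67.3 = R_B/(R_A + R_B) → R_B = R_A · (0.6672)/(1 − 0.6672) = 2.96 × 2.004 = 5.933 kΩ.

R_B ≈ 5.93 kΩ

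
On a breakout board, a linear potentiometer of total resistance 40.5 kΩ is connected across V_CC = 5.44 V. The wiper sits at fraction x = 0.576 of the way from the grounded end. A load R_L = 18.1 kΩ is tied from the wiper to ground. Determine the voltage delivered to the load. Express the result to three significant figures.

V_out ≈ 2.03 V

Split the track: R_lower = x·R_p = 23.33 kΩ, R_upper = (1−x)·R_p = 17.17 kΩ.
R_L loads the lower segment: effective lower R = 10.19 kΩ.
Then V_out = V_CC · 10.19/(17.17 + 10.19) = 2.026 V.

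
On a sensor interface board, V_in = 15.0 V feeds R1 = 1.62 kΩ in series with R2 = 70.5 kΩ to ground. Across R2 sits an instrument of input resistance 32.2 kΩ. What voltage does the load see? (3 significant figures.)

The load sits in parallel with R2, giving an effective lower resistance R2' = R2·R_L/(R2+R_L) = 22.10 kΩ.
Now apply the divider: V_out = 15.0 × 0.9317 = 13.98 V.
(Unloaded it would be 14.7 V; the load pulls it down.)

V_out ≈ 14.0 V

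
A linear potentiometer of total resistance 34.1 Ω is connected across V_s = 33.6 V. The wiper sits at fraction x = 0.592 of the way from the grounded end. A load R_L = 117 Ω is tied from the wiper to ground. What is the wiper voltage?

The pot divides into 13.91 Ω above the wiper and 20.19 Ω below.
(x·R_p) ‖ R_L = 17.22 Ω.
V_out = 33.6 × 17.22/(13.91 + 17.22) = 18.58 V.

V_out ≈ 18.6 V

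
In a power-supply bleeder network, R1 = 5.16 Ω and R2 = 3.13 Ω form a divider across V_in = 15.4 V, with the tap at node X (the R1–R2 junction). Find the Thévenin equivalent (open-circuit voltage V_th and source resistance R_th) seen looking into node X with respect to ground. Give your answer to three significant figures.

With X open, the divider is unloaded: V_th = 15.4 × 3.13/8.290 = 5.814 V.
Looking into X with the source shorted: R_th = R1·R2/(R1+R2) = 5.160 × 3.13/8.290 = 1.948 Ω.

V_th ≈ 5.81 V, R_th ≈ 1.95 Ω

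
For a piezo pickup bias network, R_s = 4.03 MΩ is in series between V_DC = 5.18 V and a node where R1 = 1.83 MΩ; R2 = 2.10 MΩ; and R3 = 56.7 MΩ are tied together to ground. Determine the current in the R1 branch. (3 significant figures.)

Parallel bank: R_p = 1/(1/1.83 + 1/2.10 + 1/56.7) = 0.9613 MΩ.
Node voltage V_A = V_DC · R_p/(R_s + R_p) = 5.18 × 0.1926 = 0.9976 V.
Branch current I = V_A/R1 = 0.9976/1.83 = 0.5452 µA.

I ≈ 0.545 µA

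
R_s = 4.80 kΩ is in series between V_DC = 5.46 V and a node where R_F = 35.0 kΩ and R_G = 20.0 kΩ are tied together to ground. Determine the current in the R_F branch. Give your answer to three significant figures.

I ≈ 0.113 mA

Parallel bank: R_p = 1/(1/35.0 + 1/20.0) = 12.73 kΩ.
V_A = 5.46 × 12.73/17.53 = 3.965 V.
I(R_F) = V_A / R_F = 3.965/35.0 = 0.1133 mA.
(Check via current divider: I_total = 0.3115 mA; share G_k/ΣG = 0.3636 → same result.)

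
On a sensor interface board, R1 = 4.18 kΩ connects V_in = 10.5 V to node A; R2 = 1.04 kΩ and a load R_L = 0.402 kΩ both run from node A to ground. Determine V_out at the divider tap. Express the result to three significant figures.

V_out ≈ 0.681 V

First combine the lower leg with the load: R2 ‖ R_L = 0.2899 kΩ.
Voltage divider with the loaded lower leg: V_out = 10.5 × 0.2899/(4.18 + 0.2899) = 10.5 × 0.06486 = 0.6811 V.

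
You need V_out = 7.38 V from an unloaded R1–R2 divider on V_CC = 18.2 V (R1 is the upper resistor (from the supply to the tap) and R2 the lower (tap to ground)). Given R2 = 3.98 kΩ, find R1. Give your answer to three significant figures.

V_out/V_CC = R2/(R1+R2) = 0.4055.
Rearranging, R1 = R2·(1−k)/k = 3.98 × 1.466 = 5.835 kΩ.

R1 ≈ 5.84 kΩ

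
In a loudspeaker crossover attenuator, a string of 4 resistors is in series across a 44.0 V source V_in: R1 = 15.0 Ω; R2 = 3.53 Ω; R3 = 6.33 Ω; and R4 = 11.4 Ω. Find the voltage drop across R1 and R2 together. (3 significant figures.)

Series total: ΣR = 15.0 + 3.53 + 6.33 + 11.4 = 36.26 Ω.
R_{R1..R2} = 15.0 + 3.53 = 18.53 Ω.
V = V_in · R/ΣR = 44.0 × 0.5110 = 22.49 V.

V ≈ 22.5 V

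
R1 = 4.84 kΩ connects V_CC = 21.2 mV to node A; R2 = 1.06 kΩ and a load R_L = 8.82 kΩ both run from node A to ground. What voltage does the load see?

V_out ≈ 3.47 mV

The load sits in parallel with R2, giving an effective lower resistance R2' = R2·R_L/(R2+R_L) = 0.9463 kΩ.
Then V_out = V_CC · R2'/(R1 + R2') = 21.2 × 0.9463/5.786 = 3.467 mV.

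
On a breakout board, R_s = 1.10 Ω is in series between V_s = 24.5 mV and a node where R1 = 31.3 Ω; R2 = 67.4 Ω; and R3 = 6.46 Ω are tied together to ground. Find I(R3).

I ≈ 3.10 mA

Equivalent of the parallel group: R_p = 4.961 Ω.
Node voltage V_A = V_s · R_p/(R_s + R_p) = 24.5 × 0.8185 = 20.05 mV.
I(R3) = V_A / R3 = 20.05/6.46 = 3.104 mA.
(Check via current divider: I_total = 4.042 mA; share G_k/ΣG = 0.7679 → same result.)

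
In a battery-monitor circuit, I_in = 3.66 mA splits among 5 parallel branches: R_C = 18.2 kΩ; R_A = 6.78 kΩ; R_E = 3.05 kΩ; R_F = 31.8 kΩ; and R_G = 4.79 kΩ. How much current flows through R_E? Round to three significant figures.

Conductances: ΣG = 1/18.2 + 1/6.78 + 1/3.05 + 1/31.8 + 1/4.79 = 0.7705 (1/kΩ).
Current divider: I(R_E) = I_in · G_k/ΣG = 3.66 × (0.3279/0.7705) = 3.66 × 0.4255 = 1.557 mA.

I ≈ 1.56 mA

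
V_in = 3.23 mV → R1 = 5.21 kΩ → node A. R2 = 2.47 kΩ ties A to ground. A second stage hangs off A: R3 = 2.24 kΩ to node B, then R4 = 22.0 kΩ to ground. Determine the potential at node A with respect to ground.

V_A ≈ 0.972 mV

Node A sees R2 in parallel with the series input of stage 2, R3 + R4 = 24.24 kΩ.
Effective lower resistance at A: R2 ‖ 24.24 = 2.242 kΩ.
First divider: V_A = V_in · 2.242/(5.21 + 2.242) = 0.9716 mV.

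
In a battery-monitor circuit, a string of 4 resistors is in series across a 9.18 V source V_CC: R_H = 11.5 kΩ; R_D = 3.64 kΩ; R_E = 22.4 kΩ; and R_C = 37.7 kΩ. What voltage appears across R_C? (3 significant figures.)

ΣR = 11.5 + 3.64 + 22.4 + 37.7 = 75.24 kΩ.
Voltage divider: V = V_CC · (37.70 / 75.24) = 9.18 × 0.5011 = 4.600 V.

V ≈ 4.60 V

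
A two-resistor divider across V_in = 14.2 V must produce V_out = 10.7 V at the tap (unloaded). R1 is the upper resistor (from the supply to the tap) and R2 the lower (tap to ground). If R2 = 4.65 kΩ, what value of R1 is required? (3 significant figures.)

V_out/V_in = R2/(R1+R2) = 0.7535.
So R1 = R2 · (V_in/V_out − 1) = 4.65 × (14.2/10.7 − 1) = 4.65 × 0.3271 = 1.521 kΩ.

R1 ≈ 1.52 kΩ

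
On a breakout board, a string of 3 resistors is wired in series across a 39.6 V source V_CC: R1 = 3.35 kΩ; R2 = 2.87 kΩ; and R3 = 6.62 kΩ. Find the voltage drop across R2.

Series total: ΣR = 3.35 + 2.87 + 6.62 = 12.84 kΩ.
Voltage divider: V = V_CC · (2.870 / 12.84) = 39.6 × 0.2235 = 8.851 V.

V ≈ 8.85 V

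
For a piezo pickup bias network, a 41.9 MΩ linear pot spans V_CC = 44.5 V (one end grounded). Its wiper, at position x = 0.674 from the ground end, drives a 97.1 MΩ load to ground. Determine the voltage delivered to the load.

V_out ≈ 27.4 V

The pot divides into 13.66 MΩ above the wiper and 28.24 MΩ below.
(x·R_p) ‖ R_L = 21.88 MΩ.
V_out = 44.5 × 21.88/(13.66 + 21.88) = 27.40 V.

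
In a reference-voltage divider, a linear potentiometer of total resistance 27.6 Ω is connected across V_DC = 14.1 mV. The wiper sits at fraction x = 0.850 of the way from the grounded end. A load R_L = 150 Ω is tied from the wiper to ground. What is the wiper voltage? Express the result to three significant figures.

V_out ≈ 11.7 mV

The pot divides into 4.140 Ω above the wiper and 23.46 Ω below.
Lower segment in parallel with the load: 23.46 ‖ 150 = 20.29 Ω.
Then V_out = V_DC · 20.29/(4.140 + 20.29) = 11.71 mV.
(Unloaded: V_out = x·V_DC = 12.0 mV.)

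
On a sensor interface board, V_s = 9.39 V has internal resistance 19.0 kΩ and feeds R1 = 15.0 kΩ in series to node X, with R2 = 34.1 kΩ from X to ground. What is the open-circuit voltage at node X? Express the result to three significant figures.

R1' = 19.0 + 15.0 = 34.00 kΩ (source resistance + R1).
With X open, the divider is unloaded: V_th = 9.39 × 34.1/68.10 = 4.702 V.

V_th ≈ 4.70 V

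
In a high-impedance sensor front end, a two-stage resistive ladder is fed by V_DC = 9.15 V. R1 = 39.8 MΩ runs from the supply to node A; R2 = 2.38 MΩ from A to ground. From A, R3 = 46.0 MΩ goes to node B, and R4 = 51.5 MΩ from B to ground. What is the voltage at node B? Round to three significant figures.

Node A sees R2 in parallel with the series input of stage 2, R3 + R4 = 97.50 MΩ.
R2 ‖ (R3+R4) = 2.323 MΩ.
So V_A = 9.15 × 0.05515 = 0.5047 V.
Then the unloaded second divider: V_B = V_A × R4/(R3+R4) = 0.5047 × 0.5282 = 0.2666 V.

V_B ≈ 0.267 V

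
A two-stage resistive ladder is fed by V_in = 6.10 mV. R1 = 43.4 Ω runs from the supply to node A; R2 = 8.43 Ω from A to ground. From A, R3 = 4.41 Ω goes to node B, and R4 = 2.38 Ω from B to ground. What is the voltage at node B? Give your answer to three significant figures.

Node A sees R2 in parallel with the series input of stage 2, R3 + R4 = 6.790 Ω.
R2 ‖ (R3+R4) = 3.761 Ω.
So V_A = 6.10 × 0.07974 = 0.4864 mV.
V_B = V_A × 0.3505 = 0.1705 mV.

V_B ≈ 0.171 mV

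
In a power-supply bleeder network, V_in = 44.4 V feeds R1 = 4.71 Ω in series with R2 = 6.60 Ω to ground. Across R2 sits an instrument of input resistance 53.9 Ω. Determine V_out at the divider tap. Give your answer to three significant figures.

V_out ≈ 24.7 V

R2 ‖ R_L = (6.60 × 53.9)/(6.60 + 53.9) = 5.880 Ω.
Voltage divider with the loaded lower leg: V_out = 44.4 × 5.880/(4.71 + 5.880) = 44.4 × 0.5552 = 24.65 V.
(Unloaded it would be 25.9 V; the load pulls it down.)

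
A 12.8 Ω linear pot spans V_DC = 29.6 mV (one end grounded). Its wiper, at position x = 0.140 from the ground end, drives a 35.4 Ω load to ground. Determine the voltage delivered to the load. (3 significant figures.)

V_out ≈ 3.97 mV

Lower segment x·R_p = 1.792 Ω; upper segment (1−x)·R_p = 11.01 Ω.
R_L loads the lower segment: effective lower R = 1.706 Ω.
Then V_out = V_DC · 1.706/(11.01 + 1.706) = 3.971 mV.
(Unloaded: V_out = x·V_DC = 4.14 mV.)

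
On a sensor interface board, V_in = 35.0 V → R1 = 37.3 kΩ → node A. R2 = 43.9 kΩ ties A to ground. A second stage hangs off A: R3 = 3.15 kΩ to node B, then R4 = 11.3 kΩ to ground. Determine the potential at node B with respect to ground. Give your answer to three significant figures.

V_B ≈ 6.18 V

Node A sees R2 in parallel with the series input of stage 2, R3 + R4 = 14.45 kΩ.
R2 ‖ (R3+R4) = 10.87 kΩ.
V_A = 35.0 × 10.87/(37.3 + 10.87) = 7.899 V.
Stage 2 is unloaded, so V_B = V_A · R4/(R3+R4) = 7.899 × 11.3/14.45 = 6.177 V.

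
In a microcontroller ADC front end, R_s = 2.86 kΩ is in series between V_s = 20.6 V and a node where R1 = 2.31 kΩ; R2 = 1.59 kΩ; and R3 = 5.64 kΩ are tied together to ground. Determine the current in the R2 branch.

I ≈ 2.85 mA

Combine the parallel branches: R_p = (1/2.31 + 1/1.59 + 1/5.64)⁻¹ = 0.8070 kΩ.
Node voltage V_A = V_s · R_p/(R_s + R_p) = 20.6 × 0.2201 = 4.534 V.
Branch current I = V_A/R2 = 4.534/1.59 = 2.851 mA.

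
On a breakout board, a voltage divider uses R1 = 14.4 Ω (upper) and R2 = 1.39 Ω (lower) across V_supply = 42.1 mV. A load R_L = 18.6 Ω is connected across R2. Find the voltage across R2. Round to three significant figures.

V_out ≈ 3.47 mV

First combine the lower leg with the load: R2 ‖ R_L = 1.293 Ω.
Then V_out = V_supply · R2'/(R1 + R2') = 42.1 × 1.293/15.69 = 3.470 mV.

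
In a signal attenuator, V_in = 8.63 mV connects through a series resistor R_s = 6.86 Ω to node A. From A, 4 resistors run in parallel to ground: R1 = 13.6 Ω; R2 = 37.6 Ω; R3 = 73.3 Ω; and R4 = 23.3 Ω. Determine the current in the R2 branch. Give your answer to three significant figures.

Combine the parallel branches: R_p = (1/13.6 + 1/37.6 + 1/73.3 + 1/23.3)⁻¹ = 6.382 Ω.
Node voltage V_A = V_in · R_p/(R_s + R_p) = 8.63 × 0.4820 = 4.159 mV.
Branch current I = V_A/R2 = 4.159/37.6 = 0.1106 mA.
(Check via current divider: I_total = 0.6517 mA; share G_k/ΣG = 0.1697 → same result.)

I ≈ 0.111 mA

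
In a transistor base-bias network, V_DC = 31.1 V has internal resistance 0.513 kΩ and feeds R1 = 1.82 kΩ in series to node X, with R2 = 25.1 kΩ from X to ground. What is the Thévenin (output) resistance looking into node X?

R1' = 0.513 + 1.82 = 2.333 kΩ (source resistance + R1).
With V_DC suppressed (replaced by a short), R_th = R1' ‖ R2 = (2.333 × 25.1)/(2.333 + 25.1) = 2.135 kΩ.

R_th ≈ 2.13 kΩ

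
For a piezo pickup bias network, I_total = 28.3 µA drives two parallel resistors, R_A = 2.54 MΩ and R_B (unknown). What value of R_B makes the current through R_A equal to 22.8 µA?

Two-branch current divider: I_A = I_total · R_B/(R_A + R_B).
22.8/28.3 = R_B/(R_A + R_B) → R_B = R_A · (0.8057)/(1 − 0.8057) = 2.54 × 4.145 = 10.53 MΩ.

R_B ≈ 10.5 MΩ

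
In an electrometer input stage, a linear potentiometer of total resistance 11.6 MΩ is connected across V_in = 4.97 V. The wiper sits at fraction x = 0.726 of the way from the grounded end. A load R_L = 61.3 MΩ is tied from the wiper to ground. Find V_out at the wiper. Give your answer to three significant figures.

V_out ≈ 3.48 V

Split the track: R_lower = x·R_p = 8.422 MΩ, R_upper = (1−x)·R_p = 3.178 MΩ.
(x·R_p) ‖ R_L = 7.404 MΩ.
Loaded-divider output: V_out = 4.97 × 0.6997 = 3.477 V.
(Unloaded: V_out = x·V_in = 3.61 V.)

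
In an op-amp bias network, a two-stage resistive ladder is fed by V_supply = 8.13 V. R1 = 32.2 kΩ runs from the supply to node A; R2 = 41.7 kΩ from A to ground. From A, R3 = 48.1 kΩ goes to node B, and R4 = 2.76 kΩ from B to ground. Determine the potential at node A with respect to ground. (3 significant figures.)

The second stage (R3 + R4 = 50.86 kΩ) loads node A in parallel with R2.
R2 ‖ (R3+R4) = 22.91 kΩ.
First divider: V_A = V_supply · 22.91/(32.2 + 22.91) = 3.380 V.

V_A ≈ 3.38 V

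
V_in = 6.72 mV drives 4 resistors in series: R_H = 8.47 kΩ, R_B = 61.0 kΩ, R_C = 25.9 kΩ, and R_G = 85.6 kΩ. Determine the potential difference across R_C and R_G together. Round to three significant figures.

V ≈ 4.14 mV

Series total: ΣR = 8.47 + 61.0 + 25.9 + 85.6 = 181.0 kΩ.
R_{R_C..R_G} = 25.9 + 85.6 = 111.5 kΩ.
V = V_in · R/ΣR = 6.72 × 0.6161 = 4.140 mV.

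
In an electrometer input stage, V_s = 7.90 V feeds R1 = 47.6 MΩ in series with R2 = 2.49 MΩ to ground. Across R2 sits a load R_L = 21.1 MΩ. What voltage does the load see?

R2 ‖ R_L = (2.49 × 21.1)/(2.49 + 21.1) = 2.227 MΩ.
Voltage divider with the loaded lower leg: V_out = 7.90 × 2.227/(47.6 + 2.227) = 7.90 × 0.04470 = 0.3531 V.

V_out ≈ 0.353 V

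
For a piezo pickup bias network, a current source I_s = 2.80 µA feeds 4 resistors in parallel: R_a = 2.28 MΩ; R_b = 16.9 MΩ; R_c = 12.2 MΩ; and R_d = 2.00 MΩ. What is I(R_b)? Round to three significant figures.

I ≈ 0.153 µA

Conductances: ΣG = 1/2.28 + 1/16.9 + 1/12.2 + 1/2.00 = 1.080 (1/MΩ).
Current divider: I(R_b) = I_s · G_k/ΣG = 2.80 × (0.05917/1.080) = 2.80 × 0.05480 = 0.1534 µA.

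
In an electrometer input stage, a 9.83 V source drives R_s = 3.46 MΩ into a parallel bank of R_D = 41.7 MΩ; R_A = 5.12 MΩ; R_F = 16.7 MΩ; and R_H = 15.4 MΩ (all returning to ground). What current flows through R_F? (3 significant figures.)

I ≈ 0.269 µA

Equivalent of the parallel group: R_p = 2.906 MΩ.
Node voltage V_A = V_DC · R_p/(R_s + R_p) = 9.83 × 0.4565 = 4.487 V.
Branch current I = V_A/R_F = 4.487/16.7 = 0.2687 µA.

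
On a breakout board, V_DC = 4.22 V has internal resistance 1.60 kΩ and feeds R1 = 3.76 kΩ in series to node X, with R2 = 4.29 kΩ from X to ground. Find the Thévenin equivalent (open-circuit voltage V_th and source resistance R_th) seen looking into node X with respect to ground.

R1' = 1.60 + 3.76 = 5.360 kΩ (source resistance + R1).
Open-circuit (no load on X): V_th = V_DC · R2/(R1' + R2) = 4.22 × 4.29/(5.360 + 4.29) = 1.876 V.
Zeroing V_DC shorts the top of R1' to ground, so R_th = R1' ‖ R2 = 2.383 kΩ.

V_th ≈ 1.88 V, R_th ≈ 2.38 kΩ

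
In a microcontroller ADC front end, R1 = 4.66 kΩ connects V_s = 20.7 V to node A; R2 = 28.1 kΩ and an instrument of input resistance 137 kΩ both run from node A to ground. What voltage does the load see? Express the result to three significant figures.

R2 ‖ R_L = (28.1 × 137)/(28.1 + 137) = 23.32 kΩ.
Now apply the divider: V_out = 20.7 × 0.8334 = 17.25 V.
(Unloaded it would be 17.8 V; the load pulls it down.)

V_out ≈ 17.3 V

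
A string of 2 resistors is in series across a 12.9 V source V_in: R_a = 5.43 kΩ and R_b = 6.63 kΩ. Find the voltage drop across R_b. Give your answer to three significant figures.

ΣR = 5.43 + 6.63 = 12.06 kΩ.
V = V_in · R/ΣR = 12.9 × 0.5498 = 7.092 V.

V ≈ 7.09 V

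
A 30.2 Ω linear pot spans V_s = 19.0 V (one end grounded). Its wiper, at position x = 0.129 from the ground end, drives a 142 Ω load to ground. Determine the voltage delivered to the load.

Split the track: R_lower = x·R_p = 3.896 Ω, R_upper = (1−x)·R_p = 26.30 Ω.
(x·R_p) ‖ R_L = 3.792 Ω.
Then V_out = V_s · 3.792/(26.30 + 3.792) = 2.394 V.
(Unloaded: V_out = x·V_s = 2.45 V.)

V_out ≈ 2.39 V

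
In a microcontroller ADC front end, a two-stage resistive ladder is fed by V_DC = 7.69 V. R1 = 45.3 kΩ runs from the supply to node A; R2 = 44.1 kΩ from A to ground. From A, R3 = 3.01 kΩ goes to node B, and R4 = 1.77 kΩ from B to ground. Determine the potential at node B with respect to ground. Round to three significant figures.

V_B ≈ 0.248 V

The second stage (R3 + R4 = 4.780 kΩ) loads node A in parallel with R2.
Effective lower resistance at A: R2 ‖ 4.780 = 4.313 kΩ.
So V_A = 7.69 × 0.08692 = 0.6685 V.
Then the unloaded second divider: V_B = V_A × R4/(R3+R4) = 0.6685 × 0.3703 = 0.2475 V.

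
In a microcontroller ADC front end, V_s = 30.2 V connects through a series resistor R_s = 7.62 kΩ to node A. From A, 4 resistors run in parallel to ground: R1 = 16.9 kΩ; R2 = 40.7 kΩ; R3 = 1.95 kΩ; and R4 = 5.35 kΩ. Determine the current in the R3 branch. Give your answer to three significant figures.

Parallel bank: R_p = 1/(1/16.9 + 1/40.7 + 1/1.95 + 1/5.35) = 1.276 kΩ.
V_A by voltage divider: V_A = 30.2 × 1.276/(7.62 + 1.276) = 4.333 V.
Branch current I = V_A/R3 = 4.333/1.95 = 2.222 mA.

I ≈ 2.22 mA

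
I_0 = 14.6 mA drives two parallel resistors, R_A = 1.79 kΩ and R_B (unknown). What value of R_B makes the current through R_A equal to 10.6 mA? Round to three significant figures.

R_B ≈ 4.74 kΩ

Two-branch current divider: I_A = I_0 · R_B/(R_A + R_B).
With f = 0.7260, R_B = R_A · f/(1−f) = 1.79 × 2.650 = 4.744 kΩ.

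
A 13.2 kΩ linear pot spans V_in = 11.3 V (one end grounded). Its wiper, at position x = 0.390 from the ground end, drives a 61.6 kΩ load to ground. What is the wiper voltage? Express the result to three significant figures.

V_out ≈ 4.19 V

Split the track: R_lower = x·R_p = 5.148 kΩ, R_upper = (1−x)·R_p = 8.052 kΩ.
Lower segment in parallel with the load: 5.148 ‖ 61.6 = 4.751 kΩ.
Then V_out = V_in · 4.751/(8.052 + 4.751) = 4.193 V.
(Unloaded: V_out = x·V_in = 4.41 V.)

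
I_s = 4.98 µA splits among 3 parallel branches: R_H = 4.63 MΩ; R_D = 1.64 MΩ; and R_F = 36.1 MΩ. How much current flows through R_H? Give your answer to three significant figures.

I ≈ 1.26 µA

Conductances: ΣG = 1/4.63 + 1/1.64 + 1/36.1 = 0.8534 (1/MΩ).
R_H takes the fraction G_k/ΣG = 0.2160/0.8534 = 0.2531, so I = 4.98 × 0.2531 = 1.260 µA.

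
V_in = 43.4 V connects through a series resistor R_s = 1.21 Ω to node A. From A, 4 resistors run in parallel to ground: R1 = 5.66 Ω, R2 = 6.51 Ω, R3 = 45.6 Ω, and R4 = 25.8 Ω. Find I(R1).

Combine the parallel branches: R_p = (1/5.66 + 1/6.51 + 1/45.6 + 1/25.8)⁻¹ = 2.558 Ω.
V_A by voltage divider: V_A = 43.4 × 2.558/(1.21 + 2.558) = 29.46 V.
Branch current I = V_A/R1 = 29.46/5.66 = 5.205 A.

I ≈ 5.21 A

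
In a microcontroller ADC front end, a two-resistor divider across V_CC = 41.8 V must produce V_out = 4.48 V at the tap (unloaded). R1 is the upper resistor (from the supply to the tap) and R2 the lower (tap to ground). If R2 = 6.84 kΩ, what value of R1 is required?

R1 ≈ 57.0 kΩ

The divider ratio is R2/(R1+R2) = 4.48/41.8 = 0.1072.
R1 = R2·(1/k − 1) = 6.84 × 8.330 = 56.98 kΩ.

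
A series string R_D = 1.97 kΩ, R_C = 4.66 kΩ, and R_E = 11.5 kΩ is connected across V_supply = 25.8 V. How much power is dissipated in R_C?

The common current is I = 25.8/18.13 = 1.423 mA.
V(R_C) = I·R = 6.631 V; P = V·I = 6.631 × 1.423 = 9.437 mW.

P ≈ 9.44 mW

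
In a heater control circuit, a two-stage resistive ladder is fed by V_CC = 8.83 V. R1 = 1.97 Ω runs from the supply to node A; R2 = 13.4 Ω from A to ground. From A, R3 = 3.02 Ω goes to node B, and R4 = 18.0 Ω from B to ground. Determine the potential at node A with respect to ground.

Node A sees R2 in parallel with the series input of stage 2, R3 + R4 = 21.02 Ω.
R2 ‖ (R3+R4) = 8.183 Ω.
First divider: V_A = V_CC · 8.183/(1.97 + 8.183) = 7.117 V.

V_A ≈ 7.12 V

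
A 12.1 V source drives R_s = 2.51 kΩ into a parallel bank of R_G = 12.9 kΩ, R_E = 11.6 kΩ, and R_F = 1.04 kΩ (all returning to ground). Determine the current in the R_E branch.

Combine the parallel branches: R_p = (1/12.9 + 1/11.6 + 1/1.04)⁻¹ = 0.8887 kΩ.
V_A = 12.1 × 0.8887/3.399 = 3.164 V.
I(R_E) = V_A / R_E = 3.164/11.6 = 0.2727 mA.

I ≈ 0.273 mA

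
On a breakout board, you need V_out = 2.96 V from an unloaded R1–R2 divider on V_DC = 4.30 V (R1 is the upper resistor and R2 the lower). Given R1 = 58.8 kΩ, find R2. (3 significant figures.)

R2 ≈ 130 kΩ

V_out/V_DC = R2/(R1+R2) = 0.6884.
Rearranging, R2 = R1·k/(1−k) = 58.8 × 2.209 = 129.9 kΩ.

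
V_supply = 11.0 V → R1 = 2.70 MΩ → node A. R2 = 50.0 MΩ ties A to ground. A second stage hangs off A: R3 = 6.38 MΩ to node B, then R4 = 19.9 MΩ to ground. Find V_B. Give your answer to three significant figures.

V_B ≈ 7.20 V

The second stage (R3 + R4 = 26.28 MΩ) loads node A in parallel with R2.
R2 ‖ (R3+R4) = 17.23 MΩ.
So V_A = 11.0 × 0.8645 = 9.509 V.
Stage 2 is unloaded, so V_B = V_A · R4/(R3+R4) = 9.509 × 19.9/26.28 = 7.201 V.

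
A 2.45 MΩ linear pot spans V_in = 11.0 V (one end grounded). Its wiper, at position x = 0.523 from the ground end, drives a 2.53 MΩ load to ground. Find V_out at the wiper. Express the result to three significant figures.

V_out ≈ 4.63 V

Lower segment x·R_p = 1.281 MΩ; upper segment (1−x)·R_p = 1.169 MΩ.
Lower segment in parallel with the load: 1.281 ‖ 2.53 = 0.8506 MΩ.
Loaded-divider output: V_out = 11.0 × 0.4212 = 4.634 V.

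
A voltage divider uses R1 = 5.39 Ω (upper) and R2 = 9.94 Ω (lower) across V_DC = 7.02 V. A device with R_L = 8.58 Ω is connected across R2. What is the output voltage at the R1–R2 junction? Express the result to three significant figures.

R2 ‖ R_L = (9.94 × 8.58)/(9.94 + 8.58) = 4.605 Ω.
Now apply the divider: V_out = 7.02 × 0.4607 = 3.234 V.

V_out ≈ 3.23 V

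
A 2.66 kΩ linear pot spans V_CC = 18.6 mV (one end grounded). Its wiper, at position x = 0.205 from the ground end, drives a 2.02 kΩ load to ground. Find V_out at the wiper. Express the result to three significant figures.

The pot divides into 2.115 kΩ above the wiper and 0.5453 kΩ below.
R_L loads the lower segment: effective lower R = 0.4294 kΩ.
Then V_out = V_CC · 0.4294/(2.115 + 0.4294) = 3.139 mV.

V_out ≈ 3.14 mV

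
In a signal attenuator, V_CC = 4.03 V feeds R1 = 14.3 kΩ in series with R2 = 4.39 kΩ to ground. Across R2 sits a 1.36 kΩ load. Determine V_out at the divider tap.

V_out ≈ 0.273 V

First combine the lower leg with the load: R2 ‖ R_L = 1.038 kΩ.
Then V_out = V_CC · R2'/(R1 + R2') = 4.03 × 1.038/15.34 = 0.2728 V.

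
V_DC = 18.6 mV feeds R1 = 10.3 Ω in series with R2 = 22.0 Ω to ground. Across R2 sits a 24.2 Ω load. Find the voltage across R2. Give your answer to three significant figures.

V_out ≈ 9.82 mV

R2 ‖ R_L = (22.0 × 24.2)/(22.0 + 24.2) = 11.52 Ω.
Then V_out = V_DC · R2'/(R1 + R2') = 18.6 × 11.52/21.82 = 9.822 mV.
(Unloaded it would be 12.7 mV; the load pulls it down.)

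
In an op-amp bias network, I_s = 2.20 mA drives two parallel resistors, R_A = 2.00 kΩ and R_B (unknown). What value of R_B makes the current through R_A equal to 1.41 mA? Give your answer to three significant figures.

Two-branch current divider: I_A = I_s · R_B/(R_A + R_B).
1.41/2.20 = R_B/(R_A + R_B) → R_B = R_A · (0.6409)/(1 − 0.6409) = 2.00 × 1.785 = 3.570 kΩ.

R_B ≈ 3.57 kΩ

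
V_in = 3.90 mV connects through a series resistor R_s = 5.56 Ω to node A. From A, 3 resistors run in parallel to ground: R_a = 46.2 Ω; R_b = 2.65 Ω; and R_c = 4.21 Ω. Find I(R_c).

Combine the parallel branches: R_p = (1/46.2 + 1/2.65 + 1/4.21)⁻¹ = 1.571 Ω.
V_A by voltage divider: V_A = 3.90 × 1.571/(5.56 + 1.571) = 0.8592 mV.
Branch current I = V_A/R_c = 0.8592/4.21 = 0.2041 mA.

I ≈ 0.204 mA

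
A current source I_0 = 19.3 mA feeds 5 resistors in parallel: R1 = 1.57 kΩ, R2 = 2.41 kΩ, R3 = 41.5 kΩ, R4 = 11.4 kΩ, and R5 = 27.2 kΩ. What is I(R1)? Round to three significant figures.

ΣG = 1/1.57 + 1/2.41 + 1/41.5 + 1/11.4 + 1/27.2 = 1.200.
By the current-divider rule, I = I_0 · G_k/ΣG = 19.3 × 0.5306 = 10.24 mA.

I ≈ 10.2 mA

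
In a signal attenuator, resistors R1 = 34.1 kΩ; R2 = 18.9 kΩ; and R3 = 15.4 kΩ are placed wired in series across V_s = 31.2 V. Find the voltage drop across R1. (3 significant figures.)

V ≈ 15.6 V

Series total: ΣR = 34.1 + 18.9 + 15.4 = 68.40 kΩ.
Voltage divider: V = V_s · (34.10 / 68.40) = 31.2 × 0.4985 = 15.55 V.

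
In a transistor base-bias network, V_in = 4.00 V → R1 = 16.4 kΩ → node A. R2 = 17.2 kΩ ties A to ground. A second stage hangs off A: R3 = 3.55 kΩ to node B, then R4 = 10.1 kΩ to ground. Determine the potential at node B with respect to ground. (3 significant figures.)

Looking into the second stage from A: R3 + R4 = 13.65 kΩ appears in parallel with R2.
R2 ‖ (R3+R4) = 7.610 kΩ.
V_A = 4.00 × 7.610/(16.4 + 7.610) = 1.268 V.
Then the unloaded second divider: V_B = V_A × R4/(R3+R4) = 1.268 × 0.7399 = 0.9381 V.

V_B ≈ 0.938 V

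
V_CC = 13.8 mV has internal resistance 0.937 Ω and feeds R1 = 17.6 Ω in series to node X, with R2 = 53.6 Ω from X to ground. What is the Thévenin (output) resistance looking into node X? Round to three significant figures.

R1' = 0.937 + 17.6 = 18.54 Ω (source resistance + R1).
Zeroing V_CC shorts the top of R1' to ground, so R_th = R1' ‖ R2 = 13.77 Ω.

R_th ≈ 13.8 Ω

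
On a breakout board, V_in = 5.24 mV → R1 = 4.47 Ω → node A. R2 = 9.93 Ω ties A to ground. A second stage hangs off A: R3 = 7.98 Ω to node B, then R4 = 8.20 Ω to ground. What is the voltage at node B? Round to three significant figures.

Looking into the second stage from A: R3 + R4 = 16.18 Ω appears in parallel with R2.
Effective lower resistance at A: R2 ‖ 16.18 = 6.153 Ω.
So V_A = 5.24 × 0.5792 = 3.035 mV.
V_B = V_A × 0.5068 = 1.538 mV.

V_B ≈ 1.54 mV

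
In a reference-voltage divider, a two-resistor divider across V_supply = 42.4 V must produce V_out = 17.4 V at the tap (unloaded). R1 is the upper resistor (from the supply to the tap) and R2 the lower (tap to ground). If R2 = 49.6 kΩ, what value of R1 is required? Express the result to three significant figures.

V_out/V_supply = R2/(R1+R2) = 0.4104.
R1 = R2·(1/k − 1) = 49.6 × 1.437 = 71.26 kΩ.

R1 ≈ 71.3 kΩ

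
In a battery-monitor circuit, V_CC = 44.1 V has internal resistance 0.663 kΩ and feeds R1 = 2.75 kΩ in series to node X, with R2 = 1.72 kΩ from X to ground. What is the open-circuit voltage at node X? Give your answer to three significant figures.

V_th ≈ 14.8 V

R1' = 0.663 + 2.75 = 3.413 kΩ (source resistance + R1).
V_th is the unloaded tap voltage: V_CC · R2/(R1'+R2) = 44.1 × 0.3351 = 14.78 V.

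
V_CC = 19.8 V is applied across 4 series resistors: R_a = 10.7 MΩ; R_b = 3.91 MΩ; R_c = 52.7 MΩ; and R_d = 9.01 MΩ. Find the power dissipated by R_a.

ΣR = 76.32 MΩ → I = 19.8/76.32 = 0.2594 µA.
P(R_a) = I²·R_a = (0.2594)² × 10.7 = 0.7202 µW.

P ≈ 0.720 µW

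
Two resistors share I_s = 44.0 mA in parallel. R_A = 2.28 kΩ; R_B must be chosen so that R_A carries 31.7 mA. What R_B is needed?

The fraction through R_A equals R_B/(R_A+R_B).
31.7/44.0 = R_B/(R_A + R_B) → R_B = R_A · (0.7205)/(1 − 0.7205) = 2.28 × 2.577 = 5.876 kΩ.

R_B ≈ 5.88 kΩ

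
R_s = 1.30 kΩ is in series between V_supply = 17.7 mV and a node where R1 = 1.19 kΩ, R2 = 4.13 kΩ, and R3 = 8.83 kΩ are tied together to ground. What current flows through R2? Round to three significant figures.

I ≈ 1.68 µA

Parallel bank: R_p = 1/(1/1.19 + 1/4.13 + 1/8.83) = 0.8363 kΩ.
V_A = 17.7 × 0.8363/2.136 = 6.929 mV.
Branch current I = V_A/R2 = 6.929/4.13 = 1.678 µA.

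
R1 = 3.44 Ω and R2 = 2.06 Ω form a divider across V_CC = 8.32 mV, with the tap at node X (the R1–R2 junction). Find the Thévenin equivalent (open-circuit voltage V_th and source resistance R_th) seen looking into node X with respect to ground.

V_th ≈ 3.12 mV, R_th ≈ 1.29 Ω

V_th is the unloaded tap voltage: V_CC · R2/(R1+R2) = 8.32 × 0.3745 = 3.116 mV.
With V_CC suppressed (replaced by a short), R_th = R1 ‖ R2 = (3.440 × 2.06)/(3.440 + 2.06) = 1.288 Ω.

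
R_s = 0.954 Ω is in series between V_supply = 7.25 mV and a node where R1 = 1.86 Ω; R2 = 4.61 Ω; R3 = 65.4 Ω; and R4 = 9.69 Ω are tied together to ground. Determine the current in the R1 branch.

Parallel bank: R_p = 1/(1/1.86 + 1/4.61 + 1/65.4 + 1/9.69) = 1.145 Ω.
V_A by voltage divider: V_A = 7.25 × 1.145/(0.954 + 1.145) = 3.956 mV.
Branch current I = V_A/R1 = 3.956/1.86 = 2.127 mA.

I ≈ 2.13 mA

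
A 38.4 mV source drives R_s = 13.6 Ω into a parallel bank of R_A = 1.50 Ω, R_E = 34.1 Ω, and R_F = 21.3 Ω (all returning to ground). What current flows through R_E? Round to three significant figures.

I ≈ 0.101 mA

Combine the parallel branches: R_p = (1/1.50 + 1/34.1 + 1/21.3)⁻¹ = 1.346 Ω.
V_A = 38.4 × 1.346/14.95 = 3.458 mV.
Branch current I = V_A/R_E = 3.458/34.1 = 0.1014 mA.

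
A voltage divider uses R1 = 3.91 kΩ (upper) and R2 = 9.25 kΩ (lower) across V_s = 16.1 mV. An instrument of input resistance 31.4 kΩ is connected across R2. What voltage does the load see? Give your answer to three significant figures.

First combine the lower leg with the load: R2 ‖ R_L = 7.145 kΩ.
Now apply the divider: V_out = 16.1 × 0.6463 = 10.41 mV.
(Unloaded it would be 11.3 mV; the load pulls it down.)

V_out ≈ 10.4 mV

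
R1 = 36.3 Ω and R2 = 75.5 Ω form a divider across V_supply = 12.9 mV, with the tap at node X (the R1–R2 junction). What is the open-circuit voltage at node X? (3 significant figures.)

With X open, the divider is unloaded: V_th = 12.9 × 75.5/111.8 = 8.712 mV.

V_th ≈ 8.71 mV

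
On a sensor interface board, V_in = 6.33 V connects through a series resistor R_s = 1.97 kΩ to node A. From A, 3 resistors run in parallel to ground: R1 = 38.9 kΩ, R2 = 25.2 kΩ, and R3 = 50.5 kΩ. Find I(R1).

I ≈ 0.139 mA

Equivalent of the parallel group: R_p = 11.74 kΩ.
V_A by voltage divider: V_A = 6.33 × 11.74/(1.97 + 11.74) = 5.420 V.
I(R1) = V_A / R1 = 5.420/38.9 = 0.1393 mA.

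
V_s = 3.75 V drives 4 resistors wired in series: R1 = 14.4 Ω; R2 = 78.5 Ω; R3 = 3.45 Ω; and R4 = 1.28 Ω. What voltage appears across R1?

Total series resistance ΣR = 14.4 + 78.5 + 3.45 + 1.28 = 97.63 Ω.
By the voltage-divider rule, V = 3.75 × 14.40/97.63 = 0.5531 V.

V ≈ 0.553 V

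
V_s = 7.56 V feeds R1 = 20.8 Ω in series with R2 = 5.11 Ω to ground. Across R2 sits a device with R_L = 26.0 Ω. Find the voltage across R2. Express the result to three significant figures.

V_out ≈ 1.29 V

R2 ‖ R_L = (5.11 × 26.0)/(5.11 + 26.0) = 4.271 Ω.
Then V_out = V_s · R2'/(R1 + R2') = 7.56 × 4.271/25.07 = 1.288 V.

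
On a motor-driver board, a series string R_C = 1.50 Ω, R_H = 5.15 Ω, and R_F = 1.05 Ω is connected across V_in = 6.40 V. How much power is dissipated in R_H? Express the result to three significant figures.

P ≈ 3.56 W

The common current is I = 6.40/7.700 = 0.8312 A.
P = I²R = 0.6908 × 5.15 = 3.558 W.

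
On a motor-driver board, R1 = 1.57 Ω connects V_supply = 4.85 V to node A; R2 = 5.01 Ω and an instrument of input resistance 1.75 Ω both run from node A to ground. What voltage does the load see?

V_out ≈ 2.19 V

The load sits in parallel with R2, giving an effective lower resistance R2' = R2·R_L/(R2+R_L) = 1.297 Ω.
Voltage divider with the loaded lower leg: V_out = 4.85 × 1.297/(1.57 + 1.297) = 4.85 × 0.4524 = 2.194 V.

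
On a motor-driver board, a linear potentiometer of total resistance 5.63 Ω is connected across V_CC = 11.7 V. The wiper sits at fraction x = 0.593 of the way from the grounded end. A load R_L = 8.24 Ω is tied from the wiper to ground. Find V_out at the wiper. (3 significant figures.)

V_out ≈ 5.96 V

The pot divides into 2.291 Ω above the wiper and 3.339 Ω below.
Lower segment in parallel with the load: 3.339 ‖ 8.24 = 2.376 Ω.
Then V_out = V_CC · 2.376/(2.291 + 2.376) = 5.956 V.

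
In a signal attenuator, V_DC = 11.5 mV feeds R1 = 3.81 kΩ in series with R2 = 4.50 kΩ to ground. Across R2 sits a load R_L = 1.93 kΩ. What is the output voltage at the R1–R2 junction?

V_out ≈ 3.01 mV

R2 ‖ R_L = (4.50 × 1.93)/(4.50 + 1.93) = 1.351 kΩ.
Then V_out = V_DC · R2'/(R1 + R2') = 11.5 × 1.351/5.161 = 3.010 mV.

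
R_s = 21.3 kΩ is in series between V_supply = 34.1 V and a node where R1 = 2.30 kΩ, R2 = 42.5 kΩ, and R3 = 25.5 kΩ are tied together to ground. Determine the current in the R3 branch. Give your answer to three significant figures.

I ≈ 0.115 mA

Equivalent of the parallel group: R_p = 2.010 kΩ.
Node voltage V_A = V_supply · R_p/(R_s + R_p) = 34.1 × 0.08623 = 2.940 V.
I(R3) = V_A / R3 = 2.940/25.5 = 0.1153 mA.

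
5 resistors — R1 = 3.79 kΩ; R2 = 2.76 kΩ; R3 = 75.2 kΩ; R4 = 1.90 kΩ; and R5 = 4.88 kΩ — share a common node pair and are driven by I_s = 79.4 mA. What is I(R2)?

ΣG = 1/3.79 + 1/2.76 + 1/75.2 + 1/1.90 + 1/4.88 = 1.371.
Current divider: I(R2) = I_s · G_k/ΣG = 79.4 × (0.3623/1.371) = 79.4 × 0.2643 = 20.99 mA.

I ≈ 21.0 mA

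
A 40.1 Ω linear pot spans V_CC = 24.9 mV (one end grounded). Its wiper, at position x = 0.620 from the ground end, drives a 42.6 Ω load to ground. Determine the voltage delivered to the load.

The pot divides into 15.24 Ω above the wiper and 24.86 Ω below.
Lower segment in parallel with the load: 24.86 ‖ 42.6 = 15.70 Ω.
Then V_out = V_CC · 15.70/(15.24 + 15.70) = 12.64 mV.

V_out ≈ 12.6 mV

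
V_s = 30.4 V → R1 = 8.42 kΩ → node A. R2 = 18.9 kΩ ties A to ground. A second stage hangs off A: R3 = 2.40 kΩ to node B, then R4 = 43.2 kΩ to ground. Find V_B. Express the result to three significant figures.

V_B ≈ 17.7 V

Looking into the second stage from A: R3 + R4 = 45.60 kΩ appears in parallel with R2.
R2 ‖ (R3+R4) = 13.36 kΩ.
So V_A = 30.4 × 0.6134 = 18.65 V.
Then the unloaded second divider: V_B = V_A × R4/(R3+R4) = 18.65 × 0.9474 = 17.67 V.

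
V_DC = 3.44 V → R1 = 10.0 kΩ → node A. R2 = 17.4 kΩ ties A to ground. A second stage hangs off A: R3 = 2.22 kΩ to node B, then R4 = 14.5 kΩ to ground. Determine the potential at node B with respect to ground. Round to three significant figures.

Looking into the second stage from A: R3 + R4 = 16.72 kΩ appears in parallel with R2.
R2 ‖ (R3+R4) = 8.527 kΩ.
V_A = 3.44 × 8.527/(10.0 + 8.527) = 1.583 V.
V_B = V_A × 0.8672 = 1.373 V.

V_B ≈ 1.37 V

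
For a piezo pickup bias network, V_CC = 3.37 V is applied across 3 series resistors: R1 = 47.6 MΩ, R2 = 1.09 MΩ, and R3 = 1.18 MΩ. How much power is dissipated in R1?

P ≈ 0.217 µW

Series current I = V_CC/ΣR = 3.37/49.87 = 0.06758 µA.
V(R1) = I·R = 3.217 V; P = V·I = 3.217 × 0.06758 = 0.2174 µW.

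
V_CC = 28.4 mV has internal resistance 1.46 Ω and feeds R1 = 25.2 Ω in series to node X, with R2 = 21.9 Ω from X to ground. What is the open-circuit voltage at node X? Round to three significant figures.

R1' = 1.46 + 25.2 = 26.66 Ω (source resistance + R1).
Open-circuit (no load on X): V_th = V_CC · R2/(R1' + R2) = 28.4 × 21.9/(26.66 + 21.9) = 12.81 mV.

V_th ≈ 12.8 mV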